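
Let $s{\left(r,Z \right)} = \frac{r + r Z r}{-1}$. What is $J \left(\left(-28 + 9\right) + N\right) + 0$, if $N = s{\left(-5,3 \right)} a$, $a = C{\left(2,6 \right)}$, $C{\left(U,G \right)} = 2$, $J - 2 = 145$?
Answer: $-23373$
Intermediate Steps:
$J = 147$ ($J = 2 + 145 = 147$)
$s{\left(r,Z \right)} = - r - Z r^{2}$ ($s{\left(r,Z \right)} = \left(r + Z r r\right) \left(-1\right) = \left(r + Z r^{2}\right) \left(-1\right) = - r - Z r^{2}$)
$a = 2$
$N = -140$ ($N = \left(-1\right) \left(-5\right) \left(1 + 3 \left(-5\right)\right) 2 = \left(-1\right) \left(-5\right) \left(1 - 15\right) 2 = \left(-1\right) \left(-5\right) \left(-14\right) 2 = \left(-70\right) 2 = -140$)
$J \left(\left(-28 + 9\right) + N\right) + 0 = 147 \left(\left(-28 + 9\right) - 140\right) + 0 = 147 \left(-19 - 140\right) + 0 = 147 \left(-159\right) + 0 = -23373 + 0 = -23373$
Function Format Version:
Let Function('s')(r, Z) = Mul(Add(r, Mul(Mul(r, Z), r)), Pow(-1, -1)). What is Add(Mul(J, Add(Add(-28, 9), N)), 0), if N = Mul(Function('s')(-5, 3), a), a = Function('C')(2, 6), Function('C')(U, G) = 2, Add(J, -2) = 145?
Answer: -23373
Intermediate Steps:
J = 147 (J = Add(2, 145) = 147)
Function('s')(r, Z) = Add(Mul(-1, r), Mul(-1, Z, Pow(r, 2))) (Function('s')(r, Z) = Mul(Add(r, Mul(Mul(Z, r), r)), -1) = Mul(Add(r, Mul(Z, Pow(r, 2))), -1) = Add(Mul(-1, r), Mul(-1, Z, Pow(r, 2))))
a = 2
N = -140 (N = Mul(Mul(-1, -5, Add(1, Mul(3, -5))), 2) = Mul(Mul(-1, -5, Add(1, -15)), 2) = Mul(Mul(-1, -5, -14), 2) = Mul(-70, 2) = -140)
Add(Mul(J, Add(Add(-28, 9), N)), 0) = Add(Mul(147, Add(Add(-28, 9), -140)), 0) = Add(Mul(147, Add(-19, -140)), 0) = Add(Mul(147, -159), 0) = Add(-23373, 0) = -23373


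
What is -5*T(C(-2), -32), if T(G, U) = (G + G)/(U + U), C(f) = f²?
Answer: 5/8 ≈ 0.62500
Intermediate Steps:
T(G, U) = G/U (T(G, U) = (2*G)/((2*U)) = (2*G)*(1/(2*U)) = G/U)
-5*T(C(-2), -32) = -5*(-2)²/(-32) = -20*(-1)/32 = -5*(-⅛) = 5/8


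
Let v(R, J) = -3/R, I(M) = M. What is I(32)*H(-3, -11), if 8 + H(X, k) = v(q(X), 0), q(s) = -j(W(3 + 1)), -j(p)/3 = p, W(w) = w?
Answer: -264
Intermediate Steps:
j(p) = -3*p
q(s) = 12 (q(s) = -(-3)*(3 + 1) = -(-3)*4 = -1*(-12) = 12)
H(X, k) = -33/4 (H(X, k) = -8 - 3/12 = -8 - 3*1/12 = -8 - 1/4 = -33/4)
I(32)*H(-3, -11) = 32*(-33/4) = -264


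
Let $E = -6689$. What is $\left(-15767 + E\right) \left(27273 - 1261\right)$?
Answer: $-584125472$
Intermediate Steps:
$\left(-15767 + E\right) \left(27273 - 1261\right) = \left(-15767 - 6689\right) \left(27273 - 1261\right) = \left(-22456\right) 26012 = -584125472$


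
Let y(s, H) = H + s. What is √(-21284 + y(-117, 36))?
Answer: I*√21365 ≈ 146.17*I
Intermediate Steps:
√(-21284 + y(-117, 36)) = √(-21284 + (36 - 117)) = √(-21284 - 81) = √(-21365) = I*√21365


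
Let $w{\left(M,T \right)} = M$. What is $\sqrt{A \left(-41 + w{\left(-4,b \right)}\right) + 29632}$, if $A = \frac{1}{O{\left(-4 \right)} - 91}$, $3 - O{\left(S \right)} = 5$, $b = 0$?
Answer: $\frac{\sqrt{28476817}}{31} \approx 172.14$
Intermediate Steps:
$O{\left(S \right)} = -2$ ($O{\left(S \right)} = 3 - 5 = -2$)
$A = - \frac{1}{93}$ ($A = \frac{1}{-2 - 91} = \frac{1}{-93} = - \frac{1}{93} \approx -0.010753$)
$\sqrt{A \left(-41 + w{\left(-4,b \right)}\right) + 29632} = \sqrt{- \frac{-41 - 4}{93} + 29632} = \sqrt{\left(- \frac{1}{93}\right) \left(-45\right) + 29632} = \sqrt{\frac{15}{31} + 29632} = \sqrt{\frac{918607}{31}} = \frac{\sqrt{28476817}}{31}$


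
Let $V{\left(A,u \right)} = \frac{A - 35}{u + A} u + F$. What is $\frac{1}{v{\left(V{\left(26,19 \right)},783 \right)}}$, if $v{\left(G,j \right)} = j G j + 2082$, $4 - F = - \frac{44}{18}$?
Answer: $\frac{5}{8116809} \approx 6.1601 \cdot 10^{-7}$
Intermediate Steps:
$F = \frac{58}{9}$ ($F = 4 - - \frac{44}{18} = 4 - \left(-44\right) \frac{1}{18} = 4 - - \frac{22}{9} = 4 + \frac{22}{9} = \frac{58}{9} \approx 6.4444$)
$V{\left(A,u \right)} = \frac{58}{9} + \frac{u \left(-35 + A\right)}{A + u}$ ($V{\left(A,u \right)} = \frac{A - 35}{u + A} u + \frac{58}{9} = \frac{-35 + A}{A + u} u + \frac{58}{9} = \frac{u \left(-35 + A\right)}{A + u} + \frac{58}{9} = \frac{58}{9} + \frac{u \left(-35 + A\right)}{A + u}$)
$v{\left(G,j \right)} = 2082 + G j^{2}$ ($v{\left(G,j \right)} = G j j + 2082 = G j^{2} + 2082 = 2082 + G j^{2}$)
$\frac{1}{v{\left(V{\left(26,19 \right)},783 \right)}} = \frac{1}{2082 + \frac{\left(- \frac{257}{9}\right) 19 + \frac{58}{9} \cdot 26 + 26 \cdot 19}{26 + 19} \cdot 783^{2}} = \frac{1}{2082 + \frac{- \frac{4883}{9} + \frac{1508}{9} + 494}{45} \cdot 613089} = \frac{1}{2082 + \frac{1}{45} \cdot 119 \cdot 613089} = \frac{1}{2082 + \frac{119}{45} \cdot 613089} = \frac{1}{2082 + \frac{8106399}{5}} = \frac{1}{\frac{8116809}{5}} = \frac{5}{8116809}$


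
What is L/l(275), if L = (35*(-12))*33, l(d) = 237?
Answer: -4620/79 ≈ -58.481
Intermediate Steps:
L = -13860 (L = -420*33 = -13860)
L/l(275) = -13860/237 = -13860*1/237 = -4620/79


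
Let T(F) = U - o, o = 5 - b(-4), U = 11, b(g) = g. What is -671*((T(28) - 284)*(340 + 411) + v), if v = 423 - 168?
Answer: 141934617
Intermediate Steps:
v = 255
o = 9 (o = 5 - 1*(-4) = 5 + 4 = 9)
T(F) = 2 (T(F) = 11 - 1*9 = 11 - 9 = 2)
-671*((T(28) - 284)*(340 + 411) + v) = -671*((2 - 284)*(340 + 411) + 255) = -671*(-282*751 + 255) = -671*(-211782 + 255) = -671*(-211527) = 141934617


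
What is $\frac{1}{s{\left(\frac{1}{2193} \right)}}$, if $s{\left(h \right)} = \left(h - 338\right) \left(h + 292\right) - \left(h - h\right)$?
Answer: $- \frac{4809249}{474653740181} \approx -1.0132 \cdot 10^{-5}$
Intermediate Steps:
$s{\left(h \right)} = \left(-338 + h\right) \left(292 + h\right)$ ($s{\left(h \right)} = \left(-338 + h\right) \left(292 + h\right) - 0 = \left(-338 + h\right) \left(292 + h\right) + 0 = \left(-338 + h\right) \left(292 + h\right)$)
$\frac{1}{s{\left(\frac{1}{2193} \right)}} = \frac{1}{-98696 + \left(\frac{1}{2193}\right)^{2} - \frac{46}{2193}} = \frac{1}{-98696 + \frac{1}{4809249} - \frac{46}{2193}} = \frac{1}{- \frac{474653740181}{4809249}} = - \frac{4809249}{474653740181}$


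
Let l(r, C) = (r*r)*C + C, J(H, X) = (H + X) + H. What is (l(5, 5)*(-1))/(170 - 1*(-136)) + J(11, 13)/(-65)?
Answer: -1916/1989 ≈ -0.96330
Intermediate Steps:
J(H, X) = X + 2*H
l(r, C) = C + C*r² (l(r, C) = r²*C + C = C*r² + C = C + C*r²)
(l(5, 5)*(-1))/(170 - 1*(-136)) + J(11, 13)/(-65) = ((5*(1 + 5²))*(-1))/(170 - 1*(-136)) + (13 + 2*11)/(-65) = ((5*(1 + 25))*(-1))/(170 + 136) + (13 + 22)*(-1/65) = ((5*26)*(-1))/306 + 35*(-1/65) = (130*(-1))*(1/306) - 7/13 = -130*1/306 - 7/13 = -65/153 - 7/13 = -1916/1989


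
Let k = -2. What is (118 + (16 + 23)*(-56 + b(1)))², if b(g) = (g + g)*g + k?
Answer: 4268356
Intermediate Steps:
b(g) = -2 + 2*g² (b(g) = (g + g)*g - 2 = (2*g)*g - 2 = 2*g² - 2 = -2 + 2*g²)
(118 + (16 + 23)*(-56 + b(1)))² = (118 + (16 + 23)*(-56 + (-2 + 2*1²)))² = (118 + 39*(-56 + (-2 + 2*1)))² = (118 + 39*(-56 + (-2 + 2)))² = (118 + 39*(-56 + 0))² = (118 + 39*(-56))² = (118 - 2184)² = (-2066)² = 4268356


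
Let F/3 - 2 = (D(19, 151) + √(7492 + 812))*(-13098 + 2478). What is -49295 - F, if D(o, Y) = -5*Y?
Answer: -24103601 + 127440*√519 ≈ -2.1200e+7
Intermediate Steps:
F = 24054306 - 127440*√519 (F = 6 + 3*((-5*151 + √(7492 + 812))*(-13098 + 2478)) = 6 + 3*((-755 + √8304)*(-10620)) = 6 + 3*((-755 + 4*√519)*(-10620)) = 6 + 3*(8018100 - 42480*√519) = 6 + (24054300 - 127440*√519) = 24054306 - 127440*√519 ≈ 2.1151e+7)
-49295 - F = -49295 - (24054306 - 127440*√519) = -49295 + (-24054306 + 127440*√519) = -24103601 + 127440*√519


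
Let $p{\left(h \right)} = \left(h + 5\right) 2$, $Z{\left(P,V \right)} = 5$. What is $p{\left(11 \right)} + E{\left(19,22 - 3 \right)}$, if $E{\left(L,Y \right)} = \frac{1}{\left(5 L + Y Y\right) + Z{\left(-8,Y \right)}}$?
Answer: $\frac{14753}{461} \approx 32.002$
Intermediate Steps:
$p{\left(h \right)} = 10 + 2 h$ ($p{\left(h \right)} = \left(5 + h\right) 2 = 10 + 2 h$)
$E{\left(L,Y \right)} = \frac{1}{5 + Y^{2} + 5 L}$ ($E{\left(L,Y \right)} = \frac{1}{\left(5 L + Y Y\right) + 5} = \frac{1}{\left(5 L + Y^{2}\right) + 5} = \frac{1}{\left(Y^{2} + 5 L\right) + 5} = \frac{1}{5 + Y^{2} + 5 L}$)
$p{\left(11 \right)} + E{\left(19,22 - 3 \right)} = \left(10 + 2 \cdot 11\right) + \frac{1}{5 + \left(22 - 3\right)^{2} + 5 \cdot 19} = \left(10 + 22\right) + \frac{1}{5 + \left(22 - 3\right)^{2} + 95} = 32 + \frac{1}{5 + 19^{2} + 95} = 32 + \frac{1}{5 + 361 + 95} = 32 + \frac{1}{461} = \frac{14753}{461}$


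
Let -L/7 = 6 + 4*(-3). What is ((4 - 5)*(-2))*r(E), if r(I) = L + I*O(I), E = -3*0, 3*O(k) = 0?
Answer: 84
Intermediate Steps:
O(k) = 0 (O(k) = (⅓)*0 = 0)
L = 42 (L = -7*(6 + 4*(-3)) = -7*(6 - 12) = -7*(-6) = 42)
E = 0
r(I) = 42 (r(I) = 42 + I*0 = 42 + 0 = 42)
((4 - 5)*(-2))*r(E) = ((4 - 5)*(-2))*42 = -1*(-2)*42 = 2*42 = 84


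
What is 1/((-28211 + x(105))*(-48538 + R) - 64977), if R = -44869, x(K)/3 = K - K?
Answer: 1/2635039900 ≈ 3.7950e-10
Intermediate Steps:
x(K) = 0 (x(K) = 3*(K - K) = 3*0 = 0)
1/((-28211 + x(105))*(-48538 + R) - 64977) = 1/((-28211 + 0)*(-48538 - 44869) - 64977) = 1/(-28211*(-93407) - 64977) = 1/(2635104877 - 64977) = 1/2635039900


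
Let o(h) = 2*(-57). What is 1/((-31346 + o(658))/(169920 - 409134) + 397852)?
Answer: 119607/47585899894 ≈ 2.5135e-6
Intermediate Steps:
o(h) = -114
1/((-31346 + o(658))/(169920 - 409134) + 397852) = 1/((-31346 - 114)/(169920 - 409134) + 397852) = 1/(-31460/(-239214) + 397852) = 1/(-31460*(-1/239214) + 397852) = 1/(15730/119607 + 397852) = 1/(47585899894/119607) = 119607/47585899894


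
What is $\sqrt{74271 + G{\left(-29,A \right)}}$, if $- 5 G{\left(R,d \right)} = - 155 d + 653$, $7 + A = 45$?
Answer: $\frac{4 \sqrt{117685}}{5} \approx 274.44$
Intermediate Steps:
$A = 38$ ($A = -7 + 45 = 38$)
$G{\left(R,d \right)} = - \frac{653}{5} + 31 d$ ($G{\left(R,d \right)} = - \frac{- 155 d + 653}{5} = - \frac{653 - 155 d}{5} = - \frac{653}{5} + 31 d$)
$\sqrt{74271 + G{\left(-29,A \right)}} = \sqrt{74271 + \left(- \frac{653}{5} + 31 \cdot 38\right)} = \sqrt{74271 + \left(- \frac{653}{5} + 1178\right)} = \sqrt{74271 + \frac{5237}{5}} = \sqrt{\frac{376592}{5}} = \frac{4 \sqrt{117685}}{5}$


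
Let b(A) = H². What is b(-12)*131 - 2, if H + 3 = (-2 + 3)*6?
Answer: 1177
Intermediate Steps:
H = 3 (H = -3 + (-2 + 3)*6 = -3 + 1*6 = -3 + 6 = 3)
b(A) = 9 (b(A) = 3² = 9)
b(-12)*131 - 2 = 9*131 - 2 = 1179 - 2 = 1177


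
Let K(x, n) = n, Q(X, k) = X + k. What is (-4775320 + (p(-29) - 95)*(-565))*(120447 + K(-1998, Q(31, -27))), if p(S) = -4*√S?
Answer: -568726861895 + 272219260*I*√29 ≈ -5.6873e+11 + 1.4659e+9*I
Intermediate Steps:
(-4775320 + (p(-29) - 95)*(-565))*(120447 + K(-1998, Q(31, -27))) = (-4775320 + (-4*I*√29 - 95)*(-565))*(120447 + (31 - 27)) = (-4775320 + (-4*I*√29 - 95)*(-565))*(120447 + 4) = (-4775320 + (-4*I*√29 - 95)*(-565))*120451 = (-4775320 + (-95 - 4*I*√29)*(-565))*120451 = (-4775320 + (53675 + 2260*I*√29))*120451 = (-4721645 + 2260*I*√29)*120451 = -568726861895 + 272219260*I*√29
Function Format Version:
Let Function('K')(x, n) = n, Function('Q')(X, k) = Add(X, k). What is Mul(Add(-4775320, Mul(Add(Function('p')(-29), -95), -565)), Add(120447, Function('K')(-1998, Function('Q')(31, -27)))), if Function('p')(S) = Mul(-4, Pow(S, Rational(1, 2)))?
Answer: Add(-568726861895, Mul(272219260, I, Pow(29, Rational(1, 2)))) ≈ Add(-5.6873e+11, Mul(1.4659e+9, I))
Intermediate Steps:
Mul(Add(-4775320, Mul(Add(Function('p')(-29), -95), -565)), Add(120447, Function('K')(-1998, Function('Q')(31, -27)))) = Mul(Add(-4775320, Mul(Add(Mul(-4, Pow(-29, Rational(1, 2))), -95), -565)), Add(120447, Add(31, -27))) = Mul(Add(-4775320, Mul(Add(Mul(-4, Mul(I, Pow(29, Rational(1, 2)))), -95), -565)), Add(120447, 4)) = Mul(Add(-4775320, Mul(Add(Mul(-4, I, Pow(29, Rational(1, 2))), -95), -565)), 120451) = Mul(Add(-4775320, Mul(Add(-95, Mul(-4, I, Pow(29, Rational(1, 2)))), -565)), 120451) = Mul(Add(-4775320, Add(53675, Mul(2260, I, Pow(29, Rational(1, 2))))), 120451) = Mul(Add(-4721645, Mul(2260, I, Pow(29, Rational(1, 2)))), 120451) = Add(-568726861895, Mul(272219260, I, Pow(29, Rational(1, 2))))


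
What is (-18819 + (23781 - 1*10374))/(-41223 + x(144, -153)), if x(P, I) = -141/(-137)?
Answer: 123574/941235 ≈ 0.13129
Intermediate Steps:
x(P, I) = 141/137 (x(P, I) = -141*(-1/137) = 141/137)
(-18819 + (23781 - 1*10374))/(-41223 + x(144, -153)) = (-18819 + (23781 - 1*10374))/(-41223 + 141/137) = (-18819 + (23781 - 10374))/(-5647410/137) = (-18819 + 13407)*(-137/5647410) = -5412*(-137/5647410) = 123574/941235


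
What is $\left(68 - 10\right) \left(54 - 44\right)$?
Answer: $580$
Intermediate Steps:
$\left(68 - 10\right) \left(54 - 44\right) = 58 \cdot 10 = 580$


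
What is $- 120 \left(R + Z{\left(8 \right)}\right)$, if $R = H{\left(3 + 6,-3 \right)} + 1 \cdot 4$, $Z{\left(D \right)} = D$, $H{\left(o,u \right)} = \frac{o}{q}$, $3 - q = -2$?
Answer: $-1656$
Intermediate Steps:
$q = 5$ ($q = 3 - -2 = 3 + 2 = 5$)
$H{\left(o,u \right)} = \frac{o}{5}$
$R = \frac{29}{5}$ ($R = \frac{3 + 6}{5} + 1 \cdot 4 = \frac{1}{5} \cdot 9 + 4 = \frac{9}{5} + 4 = \frac{29}{5} \approx 5.8$)
$- 120 \left(R + Z{\left(8 \right)}\right) = - 120 \left(\frac{29}{5} + 8\right) = - \frac{120 \cdot 69}{5} = \left(-1\right) 1656 = -1656$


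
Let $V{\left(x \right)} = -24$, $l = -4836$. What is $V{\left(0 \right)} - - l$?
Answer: $-4860$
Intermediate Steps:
$V{\left(0 \right)} - - l = -24 - \left(-1\right) \left(-4836\right) = -24 - 4836 = -4860$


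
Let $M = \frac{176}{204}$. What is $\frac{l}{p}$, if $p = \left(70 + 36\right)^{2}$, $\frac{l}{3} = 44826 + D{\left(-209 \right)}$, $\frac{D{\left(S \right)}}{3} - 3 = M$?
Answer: $\frac{2286717}{191012} \approx 11.972$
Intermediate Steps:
$M = \frac{44}{51}$ ($M = 176 \cdot \frac{1}{204} = \frac{44}{51} \approx 0.86275$)
$D{\left(S \right)} = \frac{197}{17}$ ($D{\left(S \right)} = 9 + 3 \cdot \frac{44}{51} = 9 + \frac{44}{17} = \frac{197}{17}$)
$l = \frac{2286717}{17}$ ($l = 3 \left(44826 + \frac{197}{17}\right) = 3 \cdot \frac{762239}{17} = \frac{2286717}{17} \approx 1.3451 \cdot 10^{5}$)
$p = 11236$ ($p = 106^{2} = 11236$)
$\frac{l}{p} = \frac{2286717}{17 \cdot 11236} = \frac{2286717}{17} \cdot \frac{1}{11236} = \frac{2286717}{191012}$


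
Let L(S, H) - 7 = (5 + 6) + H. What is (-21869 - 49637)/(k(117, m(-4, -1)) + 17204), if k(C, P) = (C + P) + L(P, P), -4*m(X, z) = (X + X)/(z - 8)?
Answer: -643554/156047 ≈ -4.1241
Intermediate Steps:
L(S, H) = 18 + H (L(S, H) = 7 + ((5 + 6) + H) = 7 + (11 + H) = 18 + H)
m(X, z) = -X/(2*(-8 + z)) (m(X, z) = -(X + X)/(4*(z - 8)) = -2*X/(4*(-8 + z)) = -X/(2*(-8 + z)))
k(C, P) = 18 + C + 2*P (k(C, P) = (C + P) + (18 + P) = 18 + C + 2*P)
(-21869 - 49637)/(k(117, m(-4, -1)) + 17204) = (-21869 - 49637)/((18 + 117 + 2*(-1*(-4)/(-16 + 2*(-1)))) + 17204) = -71506/((18 + 117 + 2*(-1*(-4)/(-16 - 2))) + 17204) = -71506/((18 + 117 + 2*(-1*(-4)/(-18))) + 17204) = -71506/((18 + 117 + 2*(-1*(-4)*(-1/18))) + 17204) = -71506/((18 + 117 + 2*(-2/9)) + 17204) = -71506/((18 + 117 - 4/9) + 17204) = -71506/(1211/9 + 17204) = -71506/156047/9 = -71506*9/156047 = -643554/156047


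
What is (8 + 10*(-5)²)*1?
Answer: 258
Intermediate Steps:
(8 + 10*(-5)²)*1 = (8 + 10*25)*1 = (8 + 250)*1 = 258*1 = 258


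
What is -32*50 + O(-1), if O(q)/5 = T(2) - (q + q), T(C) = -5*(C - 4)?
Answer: -1540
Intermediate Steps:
T(C) = 20 - 5*C (T(C) = -5*(-4 + C) = 20 - 5*C)
O(q) = 50 - 10*q (O(q) = 5*((20 - 5*2) - (q + q)) = 5*((20 - 10) - 2*q) = 5*(10 - 2*q) = 50 - 10*q)
-32*50 + O(-1) = -32*50 + (50 - 10*(-1)) = -1600 + (50 + 10) = -1600 + 60 = -1540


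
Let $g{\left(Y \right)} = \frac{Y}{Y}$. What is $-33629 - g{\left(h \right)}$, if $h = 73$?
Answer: $-33630$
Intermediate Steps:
$g{\left(Y \right)} = 1$
$-33629 - g{\left(h \right)} = -33629 - 1 = -33630$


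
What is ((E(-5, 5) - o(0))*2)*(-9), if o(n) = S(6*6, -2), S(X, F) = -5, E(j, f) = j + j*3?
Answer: 270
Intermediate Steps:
E(j, f) = 4*j (E(j, f) = j + 3*j = 4*j)
o(n) = -5
((E(-5, 5) - o(0))*2)*(-9) = ((4*(-5) - 1*(-5))*2)*(-9) = ((-20 + 5)*2)*(-9) = -15*2*(-9) = -30*(-9) = 270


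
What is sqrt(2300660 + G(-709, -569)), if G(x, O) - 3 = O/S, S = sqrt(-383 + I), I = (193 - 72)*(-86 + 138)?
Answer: sqrt(80330595794303 - 3362221*sqrt(5909))/5909 ≈ 1516.8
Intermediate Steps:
I = 6292 (I = 121*52 = 6292)
S = sqrt(5909) (S = sqrt(-383 + 6292) = sqrt(5909) ≈ 76.870)
G(x, O) = 3 + O*sqrt(5909)/5909 (G(x, O) = 3 + O/(sqrt(5909)) = 3 + O*(sqrt(5909)/5909) = 3 + O*sqrt(5909)/5909)
sqrt(2300660 + G(-709, -569)) = sqrt(2300660 + (3 + (1/5909)*(-569)*sqrt(5909))) = sqrt(2300660 + (3 - 569*sqrt(5909)/5909)) = sqrt(2300663 - 569*sqrt(5909)/5909)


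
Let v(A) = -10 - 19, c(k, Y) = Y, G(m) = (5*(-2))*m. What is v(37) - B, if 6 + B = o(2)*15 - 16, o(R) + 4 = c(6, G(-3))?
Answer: -397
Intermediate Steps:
G(m) = -10*m
o(R) = 26 (o(R) = -4 - 10*(-3) = -4 + 30 = 26)
v(A) = -29
B = 368 (B = -6 + (26*15 - 16) = -6 + (390 - 16) = -6 + 374 = 368)
v(37) - B = -29 - 1*368 = -29 - 368 = -397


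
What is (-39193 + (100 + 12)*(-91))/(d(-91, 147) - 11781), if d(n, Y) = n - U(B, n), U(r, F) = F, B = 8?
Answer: 415/99 ≈ 4.1919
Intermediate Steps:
d(n, Y) = 0 (d(n, Y) = n - n = 0)
(-39193 + (100 + 12)*(-91))/(d(-91, 147) - 11781) = (-39193 + (100 + 12)*(-91))/(0 - 11781) = (-39193 + 112*(-91))/(-11781) = (-39193 - 10192)*(-1/11781) = -49385*(-1/11781) = 415/99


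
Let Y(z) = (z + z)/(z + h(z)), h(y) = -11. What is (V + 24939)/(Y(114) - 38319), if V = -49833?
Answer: 854694/1315543 ≈ 0.64969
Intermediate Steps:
Y(z) = 2*z/(-11 + z) (Y(z) = (z + z)/(z - 11) = (2*z)/(-11 + z) = 2*z/(-11 + z))
(V + 24939)/(Y(114) - 38319) = (-49833 + 24939)/(2*114/(-11 + 114) - 38319) = -24894/(2*114/103 - 38319) = -24894/(2*114*(1/103) - 38319) = -24894/(228/103 - 38319) = -24894/(-3946629/103) = -24894*(-103/3946629) = 854694/1315543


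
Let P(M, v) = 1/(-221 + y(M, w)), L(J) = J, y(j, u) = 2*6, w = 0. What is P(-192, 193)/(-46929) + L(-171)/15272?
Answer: -1677180259/149790234792 ≈ -0.011197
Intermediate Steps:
y(j, u) = 12
P(M, v) = -1/209 (P(M, v) = 1/(-221 + 12) = 1/(-209) = -1/209)
P(-192, 193)/(-46929) + L(-171)/15272 = -1/209/(-46929) - 171/15272 = -1/209*(-1/46929) - 171*1/15272 = 1/9808161 - 171/15272 = -1677180259/149790234792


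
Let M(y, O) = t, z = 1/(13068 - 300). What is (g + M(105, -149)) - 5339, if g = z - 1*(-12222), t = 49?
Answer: 88507777/12768 ≈ 6932.0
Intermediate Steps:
z = 1/12768 ≈ 7.8321e-5
M(y, O) = 49
g = 156050497/12768 (g = 1/12768 - 1*(-12222) = 1/12768 + 12222 = 156050497/12768 ≈ 12222.)
(g + M(105, -149)) - 5339 = (156050497/12768 + 49) - 5339 = 156676129/12768 - 5339 = 88507777/12768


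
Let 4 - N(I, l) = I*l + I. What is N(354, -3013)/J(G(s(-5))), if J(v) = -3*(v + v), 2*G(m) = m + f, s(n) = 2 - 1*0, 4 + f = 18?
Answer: -266563/12 ≈ -22214.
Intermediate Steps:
f = 14 (f = -4 + 18 = 14)
s(n) = 2 (s(n) = 2 + 0 = 2)
N(I, l) = 4 - I - I*l (N(I, l) = 4 - (I*l + I) = 4 - (I + I*l) = 4 + (-I - I*l) = 4 - I - I*l)
G(m) = 7 + m/2 (G(m) = (m + 14)/2 = (14 + m)/2 = 7 + m/2)
J(v) = -6*v
N(354, -3013)/J(G(s(-5))) = (4 - 1*354 - 1*354*(-3013))/((-6*(7 + (½)*2))) = (4 - 354 + 1066602)/((-6*(7 + 1))) = 1066252/((-6*8)) = 1066252/(-48) = 1066252*(-1/48) = -266563/12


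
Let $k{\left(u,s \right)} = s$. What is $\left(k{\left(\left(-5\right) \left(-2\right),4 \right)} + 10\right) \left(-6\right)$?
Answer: $-84$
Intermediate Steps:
$\left(k{\left(\left(-5\right) \left(-2\right),4 \right)} + 10\right) \left(-6\right) = \left(4 + 10\right) \left(-6\right) = 14 \left(-6\right) = -84$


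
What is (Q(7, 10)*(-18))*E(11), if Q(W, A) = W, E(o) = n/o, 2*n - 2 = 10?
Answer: -756/11 ≈ -68.727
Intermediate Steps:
n = 6 (n = 1 + (1/2)*10 = 1 + 5 = 6)
E(o) = 6/o
(Q(7, 10)*(-18))*E(11) = (7*(-18))*(6/11) = -756/11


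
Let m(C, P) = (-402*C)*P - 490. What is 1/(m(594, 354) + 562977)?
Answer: -1/83968465 ≈ -1.1909e-8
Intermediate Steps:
m(C, P) = -490 - 402*C*P (m(C, P) = -402*C*P - 490 = -490 - 402*C*P)
1/(m(594, 354) + 562977) = 1/((-490 - 402*594*354) + 562977) = 1/((-490 - 84530952) + 562977) = 1/(-84531442 + 562977) = 1/(-83968465) = -1/83968465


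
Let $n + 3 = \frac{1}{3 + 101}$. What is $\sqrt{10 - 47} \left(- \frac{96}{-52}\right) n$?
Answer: $- \frac{933 i \sqrt{37}}{169} \approx - 33.581 i$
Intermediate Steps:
$n = - \frac{311}{104}$ ($n = -3 + \frac{1}{3 + 101} = -3 + \frac{1}{104} = - \frac{311}{104} \approx -2.9904$)
$\sqrt{10 - 47} \left(- \frac{96}{-52}\right) n = \sqrt{10 - 47} \left(- \frac{96}{-52}\right) \left(- \frac{311}{104}\right) = \sqrt{-37} \left(\left(-96\right) \left(- \frac{1}{52}\right)\right) \left(- \frac{311}{104}\right) = i \sqrt{37} \cdot \frac{24}{13} \left(- \frac{311}{104}\right) = \frac{24 i \sqrt{37}}{13} \left(- \frac{311}{104}\right) = - \frac{933 i \sqrt{37}}{169}$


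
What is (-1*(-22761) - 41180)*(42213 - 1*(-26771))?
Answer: -1270616296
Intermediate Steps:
(-1*(-22761) - 41180)*(42213 - 1*(-26771)) = (22761 - 41180)*(42213 + 26771) = -18419*68984 = -1270616296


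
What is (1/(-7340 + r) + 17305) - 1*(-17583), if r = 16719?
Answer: 327214553/9379 ≈ 34888.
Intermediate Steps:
(1/(-7340 + r) + 17305) - 1*(-17583) = (1/(-7340 + 16719) + 17305) - 1*(-17583) = (1/9379 + 17305) + 17583 = 162303596/9379 + 17583 = 327214553/9379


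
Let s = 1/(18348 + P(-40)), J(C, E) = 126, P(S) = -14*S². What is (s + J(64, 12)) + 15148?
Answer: 61890247/4052 ≈ 15274.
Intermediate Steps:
s = -1/4052 (s = 1/(18348 - 14*(-40)²) = 1/(18348 - 14*1600) = 1/(18348 - 22400) = 1/(-4052) = -1/4052 ≈ -0.00024679)
(s + J(64, 12)) + 15148 = (-1/4052 + 126) + 15148 = 510551/4052 + 15148 = 61890247/4052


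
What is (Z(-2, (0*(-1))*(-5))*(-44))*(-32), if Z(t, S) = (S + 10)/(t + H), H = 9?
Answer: 14080/7 ≈ 2011.4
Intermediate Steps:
Z(t, S) = (10 + S)/(9 + t) (Z(t, S) = (S + 10)/(t + 9) = (10 + S)/(9 + t))
(Z(-2, (0*(-1))*(-5))*(-44))*(-32) = (((10 + (0*(-1))*(-5))/(9 - 2))*(-44))*(-32) = (((10 + 0*(-5))/7)*(-44))*(-32) = (((10 + 0)/7)*(-44))*(-32) = (((1/7)*10)*(-44))*(-32) = ((10/7)*(-44))*(-32) = -440/7*(-32) = 14080/7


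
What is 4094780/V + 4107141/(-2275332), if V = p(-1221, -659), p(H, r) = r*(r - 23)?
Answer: 1245179788367/170436777236 ≈ 7.3058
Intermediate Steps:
p(H, r) = r*(-23 + r)
V = 449438 (V = -659*(-23 - 659) = -659*(-682) = 449438)
4094780/V + 4107141/(-2275332) = 4094780/449438 + 4107141/(-2275332) = 4094780*(1/449438) + 4107141*(-1/2275332) = 2047390/224719 - 1369047/758444 = 1245179788367/170436777236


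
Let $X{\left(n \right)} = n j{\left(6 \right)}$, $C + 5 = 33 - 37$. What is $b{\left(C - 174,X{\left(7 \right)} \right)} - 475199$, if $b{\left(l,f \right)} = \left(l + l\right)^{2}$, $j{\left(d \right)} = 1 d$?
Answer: $-341243$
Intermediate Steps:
$C = -9$ ($C = -5 + \left(33 - 37\right) = -5 - 4 = -9$)
$j{\left(d \right)} = d$
$X{\left(n \right)} = 6 n$ ($X{\left(n \right)} = n 6 = 6 n$)
$b{\left(l,f \right)} = 4 l^{2}$ ($b{\left(l,f \right)} = \left(2 l\right)^{2} = 4 l^{2}$)
$b{\left(C - 174,X{\left(7 \right)} \right)} - 475199 = 4 \left(-9 - 174\right)^{2} - 475199 = 4 \left(-183\right)^{2} - 475199 = 4 \cdot 33489 - 475199 = 133956 - 475199 = -341243$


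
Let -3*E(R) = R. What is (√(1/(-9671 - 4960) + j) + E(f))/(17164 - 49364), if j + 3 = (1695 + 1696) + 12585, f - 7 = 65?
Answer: 3/4025 - √3419278775022/471118200 ≈ -0.0031796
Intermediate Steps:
f = 72 (f = 7 + 65 = 72)
j = 15973 (j = -3 + ((1695 + 1696) + 12585) = -3 + (3391 + 12585) = -3 + 15976 = 15973)
E(R) = -R/3
(√(1/(-9671 - 4960) + j) + E(f))/(17164 - 49364) = (√(1/(-9671 - 4960) + 15973) - ⅓*72)/(17164 - 49364) = (√(1/(-14631) + 15973) - 24)/(-32200) = (√(-1/14631 + 15973) - 24)*(-1/32200) = (√(233700962/14631) - 24)*(-1/32200) = (√3419278775022/14631 - 24)*(-1/32200) = (-24 + √3419278775022/14631)*(-1/32200) = 3/4025 - √3419278775022/471118200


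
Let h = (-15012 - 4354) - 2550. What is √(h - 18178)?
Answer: I*√40094 ≈ 200.23*I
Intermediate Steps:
h = -21916 (h = -19366 - 2550 = -21916)
√(h - 18178) = √(-21916 - 18178) = √(-40094) = I*√40094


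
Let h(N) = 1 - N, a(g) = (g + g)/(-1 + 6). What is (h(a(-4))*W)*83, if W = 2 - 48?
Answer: -49634/5 ≈ -9926.8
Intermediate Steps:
W = -46
a(g) = 2*g/5 (a(g) = (2*g)/5 = (2*g)*(⅕) = 2*g/5)
(h(a(-4))*W)*83 = ((1 - 2*(-4)/5)*(-46))*83 = ((1 - 1*(-8/5))*(-46))*83 = ((1 + 8/5)*(-46))*83 = ((13/5)*(-46))*83 = -598/5*83 = -49634/5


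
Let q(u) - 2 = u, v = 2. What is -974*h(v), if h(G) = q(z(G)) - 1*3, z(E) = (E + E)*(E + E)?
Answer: -14610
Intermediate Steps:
z(E) = 4*E² (z(E) = (2*E)*(2*E) = 4*E²)
q(u) = 2 + u
h(G) = -1 + 4*G² (h(G) = (2 + 4*G²) - 1*3 = (2 + 4*G²) - 3 = -1 + 4*G²)
-974*h(v) = -974*(-1 + 4*2²) = -974*(-1 + 4*4) = -974*(-1 + 16) = -974*15 = -14610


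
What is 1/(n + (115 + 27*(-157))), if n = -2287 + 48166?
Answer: 1/41755 ≈ 2.3949e-5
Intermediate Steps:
n = 45879
1/(n + (115 + 27*(-157))) = 1/(45879 + (115 + 27*(-157))) = 1/(45879 + (115 - 4239)) = 1/(45879 - 4124) = 1/41755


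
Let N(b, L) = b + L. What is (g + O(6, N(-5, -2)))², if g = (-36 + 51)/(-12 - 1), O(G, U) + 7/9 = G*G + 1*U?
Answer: 10029889/13689 ≈ 732.70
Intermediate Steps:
N(b, L) = L + b
O(G, U) = -7/9 + U + G² (O(G, U) = -7/9 + (G*G + 1*U) = -7/9 + (G² + U) = -7/9 + (U + G²) = -7/9 + U + G²)
g = -15/13 (g = 15/(-13) = 15*(-1/13) = -15/13 ≈ -1.1538)
(g + O(6, N(-5, -2)))² = (-15/13 + (-7/9 + (-2 - 5) + 6²))² = (-15/13 + (-7/9 - 7 + 36))² = (-15/13 + 254/9)² = (3167/117)² = 10029889/13689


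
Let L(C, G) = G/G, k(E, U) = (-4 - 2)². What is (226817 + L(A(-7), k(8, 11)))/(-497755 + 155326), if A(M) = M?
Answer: -75606/114143 ≈ -0.66238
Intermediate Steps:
k(E, U) = 36 (k(E, U) = (-6)² = 36)
L(C, G) = 1
(226817 + L(A(-7), k(8, 11)))/(-497755 + 155326) = (226817 + 1)/(-497755 + 155326) = 226818/(-342429) = 226818*(-1/342429) = -75606/114143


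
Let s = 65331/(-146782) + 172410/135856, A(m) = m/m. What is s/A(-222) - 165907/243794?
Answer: 157642538323/1098903405352 ≈ 0.14345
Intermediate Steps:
A(m) = 1
s = 586824153/712186264 (s = 65331*(-1/146782) + 172410*(1/135856) = -65331/146782 + 12315/9704 = 586824153/712186264 ≈ 0.82398)
s/A(-222) - 165907/243794 = (586824153/712186264)/1 - 165907/243794 = (586824153/712186264)*1 - 165907*1/243794 = 586824153/712186264 - 165907/243794 = 157642538323/1098903405352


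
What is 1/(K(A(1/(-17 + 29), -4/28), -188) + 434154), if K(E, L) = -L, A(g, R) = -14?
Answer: 1/434342 ≈ 2.3023e-6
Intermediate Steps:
1/(K(A(1/(-17 + 29), -4/28), -188) + 434154) = 1/(-1*(-188) + 434154) = 1/(188 + 434154) = 1/434342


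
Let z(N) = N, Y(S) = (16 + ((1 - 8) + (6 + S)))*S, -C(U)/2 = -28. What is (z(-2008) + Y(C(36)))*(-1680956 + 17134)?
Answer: -3274401696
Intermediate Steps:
C(U) = 56 (C(U) = -2*(-28) = 56)
Y(S) = S*(15 + S) (Y(S) = (16 + (-7 + (6 + S)))*S = (16 + (-1 + S))*S = (15 + S)*S = S*(15 + S))
(z(-2008) + Y(C(36)))*(-1680956 + 17134) = (-2008 + 56*(15 + 56))*(-1680956 + 17134) = (-2008 + 56*71)*(-1663822) = (-2008 + 3976)*(-1663822) = 1968*(-1663822) = -3274401696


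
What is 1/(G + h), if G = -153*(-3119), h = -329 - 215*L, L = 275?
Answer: 1/417753 ≈ 2.3938e-6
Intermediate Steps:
h = -59454 (h = -329 - 215*275 = -329 - 59125 = -59454)
G = 477207
1/(G + h) = 1/(477207 - 59454) = 1/417753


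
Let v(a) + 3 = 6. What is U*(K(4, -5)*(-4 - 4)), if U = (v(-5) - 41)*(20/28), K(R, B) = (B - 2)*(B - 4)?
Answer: 13680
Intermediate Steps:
v(a) = 3 (v(a) = -3 + 6 = 3)
K(R, B) = (-4 + B)*(-2 + B) (K(R, B) = (-2 + B)*(-4 + B) = (-4 + B)*(-2 + B))
U = -190/7 (U = (3 - 41)*(20/28) = -760/28 = -38*5/7 = -190/7 ≈ -27.143)
U*(K(4, -5)*(-4 - 4)) = -190*(8 + (-5)**2 - 6*(-5))*(-4 - 4)/7 = -190*(8 + 25 + 30)*(-8)/7 = -1710*(-8) = -190/7*(-504) = 13680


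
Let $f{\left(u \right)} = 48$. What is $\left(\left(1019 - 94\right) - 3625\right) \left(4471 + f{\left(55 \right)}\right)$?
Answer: $-12201300$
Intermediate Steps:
$\left(\left(1019 - 94\right) - 3625\right) \left(4471 + f{\left(55 \right)}\right) = \left(\left(1019 - 94\right) - 3625\right) \left(4471 + 48\right) = \left(\left(1019 - 94\right) - 3625\right) 4519 = \left(925 - 3625\right) 4519 = \left(-2700\right) 4519 = -12201300$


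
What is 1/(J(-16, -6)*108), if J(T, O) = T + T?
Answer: -1/3456 ≈ -0.00028935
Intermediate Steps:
J(T, O) = 2*T
1/(J(-16, -6)*108) = 1/((2*(-16))*108) = 1/(-32*108) = 1/(-3456) = -1/3456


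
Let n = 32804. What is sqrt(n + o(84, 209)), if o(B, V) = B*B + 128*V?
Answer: 2*sqrt(16653) ≈ 258.09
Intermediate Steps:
o(B, V) = B**2 + 128*V
sqrt(n + o(84, 209)) = sqrt(32804 + (84**2 + 128*209)) = sqrt(32804 + (7056 + 26752)) = sqrt(32804 + 33808) = sqrt(66612) = 2*sqrt(16653)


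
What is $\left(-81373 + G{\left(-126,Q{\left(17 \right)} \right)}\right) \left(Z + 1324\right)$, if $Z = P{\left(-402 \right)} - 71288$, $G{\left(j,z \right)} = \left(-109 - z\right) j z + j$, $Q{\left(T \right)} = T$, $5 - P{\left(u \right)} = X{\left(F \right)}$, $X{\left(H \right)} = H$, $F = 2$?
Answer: $-13180162673$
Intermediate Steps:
$P{\left(u \right)} = 3$ ($P{\left(u \right)} = 5 - 2 = 3$)
$G{\left(j,z \right)} = j + j z \left(-109 - z\right)$ ($G{\left(j,z \right)} = j \left(-109 - z\right) z + j = j z \left(-109 - z\right) + j = j + j z \left(-109 - z\right)$)
$Z = -71285$ ($Z = 3 - 71288 = -71285$)
$\left(-81373 + G{\left(-126,Q{\left(17 \right)} \right)}\right) \left(Z + 1324\right) = \left(-81373 - 126 \left(1 - 17^{2} - 1853\right)\right) \left(-71285 + 1324\right) = \left(-81373 - 126 \left(1 - 289 - 1853\right)\right) \left(-69961\right) = \left(-81373 - -269766\right) \left(-69961\right) = \left(-81373 + 269766\right) \left(-69961\right) = 188393 \left(-69961\right) = -13180162673$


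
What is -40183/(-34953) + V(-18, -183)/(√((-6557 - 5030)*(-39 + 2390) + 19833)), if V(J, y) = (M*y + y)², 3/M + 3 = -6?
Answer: 40183/34953 - 7442*I*√6805301/6805301 ≈ 1.1496 - 2.8528*I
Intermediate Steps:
M = -⅓ (M = 3/(-3 - 6) = 3/(-9) = 3*(-⅑) = -⅓ ≈ -0.33333)
V(J, y) = 4*y²/9 (V(J, y) = (-y/3 + y)² = (2*y/3)² = 4*y²/9)
-40183/(-34953) + V(-18, -183)/(√((-6557 - 5030)*(-39 + 2390) + 19833)) = -40183/(-34953) + ((4/9)*(-183)²)/(√((-6557 - 5030)*(-39 + 2390) + 19833)) = -40183*(-1/34953) + ((4/9)*33489)/(√(-11587*2351 + 19833)) = 40183/34953 + 14884/(√(-27241037 + 19833)) = 40183/34953 + 14884/(√(-27221204)) = 40183/34953 + 14884/((2*I*√6805301)) = 40183/34953 + 14884*(-I*√6805301/13610602) = 40183/34953 - 7442*I*√6805301/6805301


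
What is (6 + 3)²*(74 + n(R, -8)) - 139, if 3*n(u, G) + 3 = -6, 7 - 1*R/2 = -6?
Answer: 5612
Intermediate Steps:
R = 26 (R = 14 - 2*(-6) = 14 + 12 = 26)
n(u, G) = -3 (n(u, G) = -1 + (⅓)*(-6) = -1 - 2 = -3)
(6 + 3)²*(74 + n(R, -8)) - 139 = (6 + 3)²*(74 - 3) - 139 = 9²*71 - 139 = 81*71 - 139 = 5751 - 139 = 5612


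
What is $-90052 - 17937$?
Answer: $-107989$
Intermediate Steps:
$-90052 - 17937 = -107989$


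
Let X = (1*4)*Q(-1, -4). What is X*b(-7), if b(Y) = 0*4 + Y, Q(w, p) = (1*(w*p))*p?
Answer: 448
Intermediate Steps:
Q(w, p) = w*p**2 (Q(w, p) = (1*(p*w))*p = (p*w)*p = w*p**2)
b(Y) = Y (b(Y) = 0 + Y = Y)
X = -64 (X = (1*4)*(-1*(-4)**2) = 4*(-1*16) = 4*(-16) = -64)
X*b(-7) = -64*(-7) = 448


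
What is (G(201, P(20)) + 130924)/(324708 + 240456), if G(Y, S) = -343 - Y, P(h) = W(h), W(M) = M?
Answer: 10865/47097 ≈ 0.23069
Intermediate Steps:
P(h) = h
(G(201, P(20)) + 130924)/(324708 + 240456) = ((-343 - 1*201) + 130924)/(324708 + 240456) = ((-343 - 201) + 130924)/565164 = (-544 + 130924)*(1/565164) = 130380*(1/565164) = 10865/47097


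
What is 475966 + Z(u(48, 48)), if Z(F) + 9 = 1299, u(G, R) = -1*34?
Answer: 477256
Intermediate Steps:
u(G, R) = -34
Z(F) = 1290 (Z(F) = -9 + 1299 = 1290)
475966 + Z(u(48, 48)) = 475966 + 1290 = 477256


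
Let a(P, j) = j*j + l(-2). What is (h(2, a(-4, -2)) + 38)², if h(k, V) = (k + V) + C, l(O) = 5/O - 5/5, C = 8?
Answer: 9409/4 ≈ 2352.3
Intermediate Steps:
l(O) = -1 + 5/O (l(O) = 5/O - 5*⅕ = 5/O - 1 = -1 + 5/O)
a(P, j) = -7/2 + j² (a(P, j) = j*j + (5 - 1*(-2))/(-2) = j² - (5 + 2)/2 = j² - ½*7 = j² - 7/2 = -7/2 + j²)
h(k, V) = 8 + V + k (h(k, V) = (k + V) + 8 = (V + k) + 8 = 8 + V + k)
(h(2, a(-4, -2)) + 38)² = ((8 + (-7/2 + (-2)²) + 2) + 38)² = ((8 + (-7/2 + 4) + 2) + 38)² = ((8 + ½ + 2) + 38)² = (21/2 + 38)² = (97/2)² = 9409/4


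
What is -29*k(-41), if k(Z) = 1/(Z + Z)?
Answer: 29/82 ≈ 0.35366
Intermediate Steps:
k(Z) = 1/(2*Z)
-29*k(-41) = -29/(2*(-41)) = -29*(-1)/(2*41) = -29*(-1/82) = 29/82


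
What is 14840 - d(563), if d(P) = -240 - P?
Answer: 15643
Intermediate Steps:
14840 - d(563) = 14840 - (-240 - 1*563) = 14840 - (-240 - 563) = 14840 - 1*(-803) = 14840 + 803 = 15643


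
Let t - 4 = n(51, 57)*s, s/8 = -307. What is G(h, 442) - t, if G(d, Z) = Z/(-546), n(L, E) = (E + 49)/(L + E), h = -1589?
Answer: 454679/189 ≈ 2405.7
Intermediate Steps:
s = -2456 (s = 8*(-307) = -2456)
n(L, E) = (49 + E)/(E + L)
G(d, Z) = -Z/546 (G(d, Z) = Z*(-1/546) = -Z/546)
t = -64976/27 (t = 4 + ((49 + 57)/(57 + 51))*(-2456) = 4 + (106/108)*(-2456) = 4 + ((1/108)*106)*(-2456) = 4 + (53/54)*(-2456) = 4 - 65084/27 = -64976/27 ≈ -2406.5)
G(h, 442) - t = -1/546*442 - 1*(-64976/27) = -17/21 + 64976/27 = 454679/189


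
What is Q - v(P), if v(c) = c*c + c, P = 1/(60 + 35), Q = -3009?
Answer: -27156321/9025 ≈ -3009.0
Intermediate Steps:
P = 1/95 ≈ 0.010526
v(c) = c + c² (v(c) = c² + c = c + c²)
Q - v(P) = -3009 - (1 + 1/95)/95 = -3009 - 96/(95*95) = -3009 - 1*96/9025 = -3009 - 96/9025 = -27156321/9025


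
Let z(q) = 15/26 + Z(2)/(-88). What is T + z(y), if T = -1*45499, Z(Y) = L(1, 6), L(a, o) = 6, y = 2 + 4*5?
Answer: -26025137/572 ≈ -45499.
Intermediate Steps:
y = 22 (y = 2 + 20 = 22)
Z(Y) = 6
z(q) = 291/572 (z(q) = 15/26 + 6/(-88) = 15*(1/26) + 6*(-1/88) = 15/26 - 3/44 = 291/572)
T = -45499
T + z(y) = -45499 + 291/572 = -26025137/572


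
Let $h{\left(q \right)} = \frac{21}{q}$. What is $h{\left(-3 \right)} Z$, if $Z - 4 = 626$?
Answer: $-4410$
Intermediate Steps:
$Z = 630$ ($Z = 4 + 626 = 630$)
$h{\left(-3 \right)} Z = \frac{21}{-3} \cdot 630 = 21 \left(- \frac{1}{3}\right) 630 = \left(-7\right) 630 = -4410$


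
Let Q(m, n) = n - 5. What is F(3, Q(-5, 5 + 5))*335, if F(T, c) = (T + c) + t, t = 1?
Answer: 3015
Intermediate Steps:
Q(m, n) = -5 + n
F(T, c) = 1 + T + c (F(T, c) = (T + c) + 1 = 1 + T + c)
F(3, Q(-5, 5 + 5))*335 = (1 + 3 + (-5 + (5 + 5)))*335 = (1 + 3 + (-5 + 10))*335 = (1 + 3 + 5)*335 = 9*335 = 3015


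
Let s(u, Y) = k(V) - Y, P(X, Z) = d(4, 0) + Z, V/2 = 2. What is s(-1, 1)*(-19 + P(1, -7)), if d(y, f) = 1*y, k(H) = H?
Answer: -66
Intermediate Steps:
V = 4 (V = 2*2 = 4)
d(y, f) = y
P(X, Z) = 4 + Z
s(u, Y) = 4 - Y
s(-1, 1)*(-19 + P(1, -7)) = (4 - 1*1)*(-19 + (4 - 7)) = (4 - 1)*(-19 - 3) = 3*(-22) = -66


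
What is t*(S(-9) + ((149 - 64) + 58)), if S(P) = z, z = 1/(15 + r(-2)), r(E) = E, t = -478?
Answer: -889080/13 ≈ -68391.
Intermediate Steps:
z = 1/13 (z = 1/(15 - 2) = 1/13 ≈ 0.076923)
S(P) = 1/13
t*(S(-9) + ((149 - 64) + 58)) = -478*(1/13 + ((149 - 64) + 58)) = -478*(1/13 + (85 + 58)) = -478*(1/13 + 143) = -478*1860/13 = -889080/13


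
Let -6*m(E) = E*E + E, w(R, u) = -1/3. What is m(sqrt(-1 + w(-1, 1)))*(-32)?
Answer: -64/9 + 32*I*sqrt(3)/9 ≈ -7.1111 + 6.1584*I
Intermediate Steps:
w(R, u) = -1/3 (w(R, u) = -1*1/3 = -1/3)
m(E) = -E/6 - E**2/6 (m(E) = -(E*E + E)/6 = -(E**2 + E)/6 = -(E + E**2)/6 = -E/6 - E**2/6)
m(sqrt(-1 + w(-1, 1)))*(-32) = -sqrt(-1 - 1/3)*(1 + sqrt(-1 - 1/3))/6*(-32) = -sqrt(-4/3)*(1 + sqrt(-4/3))/6*(-32) = -2*I*sqrt(3)/3*(1 + 2*I*sqrt(3)/3)/6*(-32) = -I*sqrt(3)*(1 + 2*I*sqrt(3)/3)/9*(-32) = 32*I*sqrt(3)*(1 + 2*I*sqrt(3)/3)/9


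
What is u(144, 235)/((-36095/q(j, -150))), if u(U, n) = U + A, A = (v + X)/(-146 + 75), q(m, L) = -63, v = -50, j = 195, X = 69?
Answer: 128583/512549 ≈ 0.25087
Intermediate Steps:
A = -19/71 (A = (-50 + 69)/(-146 + 75) = 19/(-71) = 19*(-1/71) = -19/71 ≈ -0.26761)
u(U, n) = -19/71 + U (u(U, n) = U - 19/71 = -19/71 + U)
u(144, 235)/((-36095/q(j, -150))) = (-19/71 + 144)/((-36095/(-63))) = 10205/(71*((-36095*(-1/63)))) = 10205/(71*(36095/63)) = (10205/71)*(63/36095) = 128583/512549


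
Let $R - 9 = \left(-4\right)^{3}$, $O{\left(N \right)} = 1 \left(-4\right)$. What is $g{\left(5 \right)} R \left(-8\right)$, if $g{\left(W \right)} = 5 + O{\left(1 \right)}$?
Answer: $440$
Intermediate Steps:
$O{\left(N \right)} = -4$
$g{\left(W \right)} = 1$ ($g{\left(W \right)} = 5 - 4 = 1$)
$R = -55$ ($R = 9 + \left(-4\right)^{3} = 9 - 64 = -55$)
$g{\left(5 \right)} R \left(-8\right) = 1 \left(-55\right) \left(-8\right) = \left(-55\right) \left(-8\right) = 440$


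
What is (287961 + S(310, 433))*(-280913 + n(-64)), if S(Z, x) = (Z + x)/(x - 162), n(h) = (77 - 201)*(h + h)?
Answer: -20683315675134/271 ≈ -7.6322e+10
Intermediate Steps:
n(h) = -248*h
S(Z, x) = (Z + x)/(-162 + x)
(287961 + S(310, 433))*(-280913 + n(-64)) = (287961 + (310 + 433)/(-162 + 433))*(-280913 - 248*(-64)) = (287961 + 743/271)*(-280913 + 15872) = (287961 + (1/271)*743)*(-265041) = (287961 + 743/271)*(-265041) = (78038174/271)*(-265041) = -20683315675134/271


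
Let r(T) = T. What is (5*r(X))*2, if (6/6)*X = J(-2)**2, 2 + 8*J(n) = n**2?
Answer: 5/8 ≈ 0.62500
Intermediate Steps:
J(n) = -1/4 + n**2/8
X = 1/16 (X = (-1/4 + (1/8)*(-2)**2)**2 = (-1/4 + (1/8)*4)**2 = (-1/4 + 1/2)**2 = (1/4)**2 = 1/16 ≈ 0.062500)
(5*r(X))*2 = (5*(1/16))*2 = (5/16)*2 = 5/8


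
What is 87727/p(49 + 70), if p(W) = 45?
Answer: 87727/45 ≈ 1949.5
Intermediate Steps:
87727/p(49 + 70) = 87727/45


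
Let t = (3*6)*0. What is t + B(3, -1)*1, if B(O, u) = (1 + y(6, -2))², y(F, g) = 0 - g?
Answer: 9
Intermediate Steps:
y(F, g) = -g
t = 0 (t = 18*0 = 0)
B(O, u) = 9 (B(O, u) = (1 - 1*(-2))² = (1 + 2)² = 3² = 9)
t + B(3, -1)*1 = 0 + 9*1 = 0 + 9 = 9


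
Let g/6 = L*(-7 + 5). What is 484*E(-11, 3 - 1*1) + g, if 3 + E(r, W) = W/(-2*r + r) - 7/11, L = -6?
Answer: -1600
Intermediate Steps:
g = 72 (g = 6*(-6*(-7 + 5)) = 6*(-6*(-2)) = 6*12 = 72)
E(r, W) = -40/11 - W/r (E(r, W) = -3 + (W/(-2*r + r) - 7/11) = -3 + (W/((-r)) - 7*1/11) = -3 + (W*(-1/r) - 7/11) = -3 + (-W/r - 7/11) = -3 + (-7/11 - W/r) = -40/11 - W/r)
484*E(-11, 3 - 1*1) + g = 484*(-40/11 - 1*(3 - 1*1)/(-11)) + 72 = 484*(-40/11 - 1*(3 - 1)*(-1/11)) + 72 = 484*(-40/11 - 1*2*(-1/11)) + 72 = 484*(-40/11 + 2/11) + 72 = 484*(-38/11) + 72 = -1672 + 72 = -1600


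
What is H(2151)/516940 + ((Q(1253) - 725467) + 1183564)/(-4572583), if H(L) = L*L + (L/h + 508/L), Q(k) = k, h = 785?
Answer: 8830611195674455157/997819097344182675 ≈ 8.8499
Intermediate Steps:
H(L) = L² + 508/L + L/785 (H(L) = L*L + (L/785 + 508/L) = L² + (L*(1/785) + 508/L) = L² + (L/785 + 508/L) = L² + (508/L + L/785) = L² + 508/L + L/785)
H(2151)/516940 + ((Q(1253) - 725467) + 1183564)/(-4572583) = (2151² + 508/2151 + (1/785)*2151)/516940 + ((1253 - 725467) + 1183564)/(-4572583) = (4626801 + 508*(1/2151) + 2151/785)*(1/516940) + (-724214 + 1183564)*(-1/4572583) = (4626801 + 508/2151 + 2151/785)*(1/516940) + 459350*(-1/4572583) = (7812520452116/1688535)*(1/516940) - 459350/4572583 = 1953130113029/218217820725 - 459350/4572583 = 8830611195674455157/997819097344182675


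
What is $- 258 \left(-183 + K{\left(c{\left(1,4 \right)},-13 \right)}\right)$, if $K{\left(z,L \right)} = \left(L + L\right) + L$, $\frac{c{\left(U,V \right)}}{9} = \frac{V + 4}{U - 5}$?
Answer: $57276$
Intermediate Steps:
$c{\left(U,V \right)} = \frac{9 \left(4 + V\right)}{-5 + U}$ ($c{\left(U,V \right)} = 9 \frac{V + 4}{U - 5} = 9 \frac{4 + V}{-5 + U} = \frac{9 \left(4 + V\right)}{-5 + U}$)
$K{\left(z,L \right)} = 3 L$ ($K{\left(z,L \right)} = 2 L + L = 3 L$)
$- 258 \left(-183 + K{\left(c{\left(1,4 \right)},-13 \right)}\right) = - 258 \left(-183 + 3 \left(-13\right)\right) = - 258 \left(-183 - 39\right) = \left(-258\right) \left(-222\right) = 57276$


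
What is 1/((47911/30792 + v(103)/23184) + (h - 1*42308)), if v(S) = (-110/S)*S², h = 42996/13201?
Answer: -98166173868/4152789985693207 ≈ -2.3639e-5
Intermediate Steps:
h = 42996/13201 (h = 42996*(1/13201) = 42996/13201 ≈ 3.2570)
v(S) = -110*S
1/((47911/30792 + v(103)/23184) + (h - 1*42308)) = 1/((47911/30792 - 110*103/23184) + (42996/13201 - 1*42308)) = 1/((47911*(1/30792) - 11330*1/23184) + (42996/13201 - 42308)) = 1/((47911/30792 - 5665/11592) - 558464912/13201) = 1/(7936409/7436268 - 558464912/13201) = 1/(-4152789985693207/98166173868) = -98166173868/4152789985693207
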